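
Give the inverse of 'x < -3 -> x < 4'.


The inverse of (P → Q) is (¬P → ¬Q). It is equivalent to the converse, not to the original.
Here P = 'x < -3' and Q = 'x < 4'.

If not (x < -3), then not (x < 4).


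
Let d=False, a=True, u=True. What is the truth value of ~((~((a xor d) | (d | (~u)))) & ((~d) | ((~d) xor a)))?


Substitute d=False, a=True, u=True:
… (earlier sub-steps elided)
~u = False
d | (~u) = False | False = False
(a xor d) | (d | (~u)) = True | False = True
~((a xor d) | (d | (~u))) = False
~d = True
~d = True
(~d) xor a = True xor True = False
(~d) | ((~d) xor a) = True | False = True
(~((a xor d) | (d | (~u)))) & ((~d) | ((~d) xor a)) = False & True = False
~((~((a xor d) | (d | (~u)))) & ((~d) | ((~d) xor a))) = True

True


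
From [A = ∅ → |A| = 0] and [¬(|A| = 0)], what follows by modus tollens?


Modus tollens: from (P → Q) and ¬Q, infer ¬P.
Q = '|A| = 0' is denied; since P → Q, P must also fail.

Not (A = ∅).


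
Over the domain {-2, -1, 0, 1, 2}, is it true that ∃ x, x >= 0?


Evaluate the predicate on each element: -2:F, -1:F, 0:T, 1:T, 2:T.
Witness x = 0 satisfies the predicate.

T


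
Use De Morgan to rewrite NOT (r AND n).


De Morgan: the negation of a conjunction is the disjunction of the negations.
Distribute NOT across AND, flipping it to OR, and negate each literal.

(NOT r) OR (NOT n)


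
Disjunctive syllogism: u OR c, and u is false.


Disjunctive syllogism: from (P ∨ Q) and ¬P, infer Q.
One disjunct, 'u', is ruled out; the other must hold.

c


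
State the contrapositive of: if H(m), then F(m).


The contrapositive of (P → Q) is (¬Q → ¬P); it is logically equivalent to the original.
Here P = 'H(m)' and Q = 'F(m)'.

If not (F(m)), then not (H(m)).


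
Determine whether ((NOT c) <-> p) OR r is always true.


Build the truth table over {c, p, r}:
c | p | r | φ
-------------
F | F | F | F
T | F | F | T
F | T | F | T
T | T | F | F
F | F | T | T
T | F | T | T
F | T | T | T
T | T | T | T
Counterexample at row 1: with c=F, p=F, r=F, the formula is F.

No, it is not a tautology.


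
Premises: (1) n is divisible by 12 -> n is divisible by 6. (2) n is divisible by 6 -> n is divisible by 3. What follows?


Hypothetical syllogism: from (P → Q) and (Q → R), infer (P → R).
Chain the two implications through the shared middle term 'n is divisible by 6'.

n is divisible by 12 -> n is divisible by 3


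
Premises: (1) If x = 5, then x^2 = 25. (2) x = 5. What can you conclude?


Modus ponens: from (P → Q) and P, infer Q.
P = 'x = 5' is asserted, and P → Q holds, so Q follows.

x^2 = 25.


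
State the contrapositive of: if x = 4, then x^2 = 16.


The contrapositive of (P → Q) is (¬Q → ¬P); it is logically equivalent to the original.
Here P = 'x = 4' and Q = 'x^2 = 16'.

If not (x^2 = 16), then not (x = 4).


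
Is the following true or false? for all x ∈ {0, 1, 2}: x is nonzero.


Evaluate the predicate on each element: 0:F, 1:T, 2:T.
Counterexample x = 0 fails the predicate.

F


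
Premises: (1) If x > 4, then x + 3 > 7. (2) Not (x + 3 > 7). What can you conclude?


Modus tollens: from (P → Q) and ¬Q, infer ¬P.
Q = 'x + 3 > 7' is denied; since P → Q, P must also fail.

Not (x > 4).


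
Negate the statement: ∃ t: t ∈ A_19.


¬(∀ x: φ) = ∃ x: ¬φ, and ¬(∃ x: φ) = ∀ x: ¬φ.
Apply to the existential statement.

∀ t: ¬(t ∈ A_19)


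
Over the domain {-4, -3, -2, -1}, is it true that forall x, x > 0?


Evaluate the predicate on each element: -4:False, -3:False, -2:False, -1:False.
Counterexample x = -4 fails the predicate.

False


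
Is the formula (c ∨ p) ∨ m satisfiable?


Search for a satisfying assignment over {c, m, p}.
Try c=T, m=F, p=F: the formula evaluates to T.
A satisfying assignment exists.

Satisfiable.


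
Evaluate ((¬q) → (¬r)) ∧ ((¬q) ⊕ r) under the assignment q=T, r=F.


Substitute q=T, r=F:
¬q = F
¬r = T
(¬q) → (¬r) = F → T = T
¬q = F
(¬q) ⊕ r = F ⊕ F = F
((¬q) → (¬r)) ∧ ((¬q) ⊕ r) = T ∧ F = F

F


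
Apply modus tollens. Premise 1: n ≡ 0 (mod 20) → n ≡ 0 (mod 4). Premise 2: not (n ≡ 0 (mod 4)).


Modus tollens: from (P → Q) and ¬Q, infer ¬P.
Q = 'n ≡ 0 (mod 4)' is denied; since P → Q, P must also fail.

Not (n ≡ 0 (mod 20)).


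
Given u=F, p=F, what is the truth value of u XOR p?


Exclusive or is true when exactly one operand is true.
Substitute: u=F, p=F.
F XOR F evaluates to F.

F


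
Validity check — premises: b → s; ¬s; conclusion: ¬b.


This matches the form of modus tollens: the conclusion follows in every model of the premises.

Valid.


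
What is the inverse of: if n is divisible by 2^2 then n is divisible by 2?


The inverse of (P → Q) is (¬P → ¬Q). It is equivalent to the converse, not to the original.
Here P = 'n is divisible by 2^2' and Q = 'n is divisible by 2'.

If not (n is divisible by 2^2), then not (n is divisible by 2).


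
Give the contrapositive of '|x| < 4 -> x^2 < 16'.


The contrapositive of (P → Q) is (¬Q → ¬P); it is logically equivalent to the original.
Here P = '|x| < 4' and Q = 'x^2 < 16'.

If not (x^2 < 16), then not (|x| < 4).


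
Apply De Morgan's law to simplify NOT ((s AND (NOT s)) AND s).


De Morgan: the negation of a conjunction is the disjunction of the negations.
Distribute NOT across AND, flipping it to OR, and negate each literal.

((NOT s) OR s) OR (NOT s)


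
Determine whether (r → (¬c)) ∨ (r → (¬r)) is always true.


Build the truth table over {c, r}:
c | r | φ
---------
F | F | T
T | F | T
F | T | T
T | T | F
Counterexample at row 4: with c=T, r=T, the formula is F.

No, it is not a tautology.


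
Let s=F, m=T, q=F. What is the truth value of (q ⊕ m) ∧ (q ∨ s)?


Substitute s=F, m=T, q=F:
q ⊕ m = F ⊕ T = T
q ∨ s = F ∨ F = F
(q ⊕ m) ∧ (q ∨ s) = T ∧ F = F

F


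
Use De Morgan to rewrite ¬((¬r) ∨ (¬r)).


De Morgan: the negation of a disjunction is the conjunction of the negations.
Distribute ¬ across ∨, flipping it to ∧, and negate each literal.

r ∧ r


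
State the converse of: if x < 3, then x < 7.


The converse of (P → Q) is (Q → P). It is not in general equivalent to the original.
Here P = 'x < 3' and Q = 'x < 7'.

If x < 7, then x < 3.


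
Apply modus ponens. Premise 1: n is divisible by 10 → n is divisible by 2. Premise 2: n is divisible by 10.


Modus ponens: from (P → Q) and P, infer Q.
P = 'n is divisible by 10' is asserted, and P → Q holds, so Q follows.

n is divisible by 2.


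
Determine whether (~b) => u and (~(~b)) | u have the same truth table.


Compare truth tables:
b | u | φ | ψ
-------------
False | False | False | False
True | False | True | True
False | True | True | True
True | True | True | True
The columns φ and ψ agree on every row.

Yes, they are logically equivalent.


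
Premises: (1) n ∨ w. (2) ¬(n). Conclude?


Disjunctive syllogism: from (P ∨ Q) and ¬P, infer Q.
One disjunct, 'n', is ruled out; the other must hold.

w


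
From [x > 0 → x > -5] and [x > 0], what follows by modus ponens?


Modus ponens: from (P → Q) and P, infer Q.
P = 'x > 0' is asserted, and P → Q holds, so Q follows.

x > -5.


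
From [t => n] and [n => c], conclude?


Hypothetical syllogism: from (P → Q) and (Q → R), infer (P → R).
Chain the two implications through the shared middle term 'n'.

t => c


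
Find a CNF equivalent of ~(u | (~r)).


Step 1: Apply De Morgan: ¬(u ∨ (¬r)) = ¬u ∧ ¬(¬r).
Step 2: Eliminate any double negations (¬¬X = X).

(~u) & r


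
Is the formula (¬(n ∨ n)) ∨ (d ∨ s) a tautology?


Build the truth table over {d, n, s}:
d | n | s | φ
-------------
F | F | F | T
T | F | F | T
F | T | F | F
T | T | F | T
F | F | T | T
T | F | T | T
F | T | T | T
T | T | T | T
Counterexample at row 3: with d=F, n=T, s=F, the formula is F.

No, it is not a tautology.


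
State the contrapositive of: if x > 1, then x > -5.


The contrapositive of (P → Q) is (¬Q → ¬P); it is logically equivalent to the original.
Here P = 'x > 1' and Q = 'x > -5'.

If not (x > -5), then not (x > 1).


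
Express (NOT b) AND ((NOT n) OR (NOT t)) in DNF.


Step 1: Distribute ∧ over ∨: (¬b) ∧ ((¬n) ∨ (¬t)) = ((¬b) ∧ (¬n)) ∨ ((¬b) ∧ (¬t)).

((NOT b) AND (NOT n)) OR ((NOT b) AND (NOT t))


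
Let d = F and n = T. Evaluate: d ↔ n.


Biconditional is true when both operands have the same truth value.
Substitute: d=F, n=T.
F ↔ T evaluates to F.

F


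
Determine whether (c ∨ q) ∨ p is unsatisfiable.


Truth table over {c, p, q}:
c | p | q | φ
-------------
F | F | F | F
T | F | F | T
F | T | F | T
T | T | F | T
F | F | T | T
T | F | T | T
F | T | T | T
T | T | T | T
Satisfying assignment at row 2: c=T, p=F, q=F gives T.

No, it is not a contradiction.


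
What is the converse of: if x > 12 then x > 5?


The converse of (P → Q) is (Q → P). It is not in general equivalent to the original.
Here P = 'x > 12' and Q = 'x > 5'.

If x > 5, then x > 12.


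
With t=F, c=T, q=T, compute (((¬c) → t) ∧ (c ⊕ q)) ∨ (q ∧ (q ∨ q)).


Substitute t=F, c=T, q=T:
¬c = F
(¬c) → t = F → F = T
c ⊕ q = T ⊕ T = F
((¬c) → t) ∧ (c ⊕ q) = T ∧ F = F
q ∨ q = T ∨ T = T
q ∧ (q ∨ q) = T ∧ T = T
(((¬c) → t) ∧ (c ⊕ q)) ∨ (q ∧ (q ∨ q)) = F ∨ T = T

T


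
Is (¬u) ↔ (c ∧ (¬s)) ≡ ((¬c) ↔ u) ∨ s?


Compare truth tables:
c | s | u | φ | ψ
-----------------
F | F | F | F | F
T | F | F | T | T
F | T | F | F | T
T | T | F | F | T
F | F | T | T | T
T | F | T | F | F
F | T | T | T | T
T | T | T | T | T
They differ at row 3 (c=F, s=T, u=F): φ=F but ψ=T.

No, they are not logically equivalent.


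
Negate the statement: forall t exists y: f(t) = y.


Negation flips each quantifier (∀↔∃) and negates the inner predicate.
¬(forall t exists y: φ) = exists t forall y: ¬φ.

exists t forall y: ~(f(t) = y)


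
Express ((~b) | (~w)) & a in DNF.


Step 1: Distribute ∧ over ∨: ((¬b) ∨ (¬w)) ∧ a = ((¬b) ∧ a) ∨ ((¬w) ∧ a).

((~b) & a) | ((~w) & a)


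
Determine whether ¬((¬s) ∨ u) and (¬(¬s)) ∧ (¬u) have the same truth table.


Compare truth tables:
s | u | φ | ψ
-------------
F | F | F | F
T | F | T | T
F | T | F | F
T | T | F | F
The columns φ and ψ agree on every row.

Yes, they are logically equivalent.


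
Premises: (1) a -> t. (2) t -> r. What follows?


Hypothetical syllogism: from (P → Q) and (Q → R), infer (P → R).
Chain the two implications through the shared middle term 't'.

a -> r


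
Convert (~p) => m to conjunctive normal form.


Step 1: Rewrite (¬p) → m as ¬(¬p) ∨ m.
Step 2: Eliminate any double negations (¬¬X = X).

p | m


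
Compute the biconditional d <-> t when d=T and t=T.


Biconditional is true when both operands have the same truth value.
Substitute: d=T, t=T.
T <-> T evaluates to T.

T


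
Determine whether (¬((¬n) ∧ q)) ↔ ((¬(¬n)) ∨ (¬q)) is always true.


Build the truth table over {n, q}:
n | q | φ
---------
F | F | T
T | F | T
F | T | T
T | T | T
Every row evaluates to true.

Yes, it is a tautology.


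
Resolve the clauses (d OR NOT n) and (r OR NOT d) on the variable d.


The clauses contain complementary literals d and NOTd.
Resolution eliminates this pair and disjoins the remaining literals (merging duplicates).

(NOT n OR r)


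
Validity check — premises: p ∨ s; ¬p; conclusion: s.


This matches the form of disjunctive syllogism: the conclusion follows in every model of the premises.

Valid.


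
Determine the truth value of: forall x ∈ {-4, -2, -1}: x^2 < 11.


Evaluate the predicate on each element: -4:False, -2:True, -1:True.
Counterexample x = -4 fails the predicate.

False


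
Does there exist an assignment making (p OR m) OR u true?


Search for a satisfying assignment over {m, p, u}.
Try m=T, p=F, u=F: the formula evaluates to T.
A satisfying assignment exists.

Satisfiable.


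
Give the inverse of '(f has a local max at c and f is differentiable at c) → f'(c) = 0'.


The inverse of (P → Q) is (¬P → ¬Q). It is equivalent to the converse, not to the original.
Here P = '(f has a local max at c and f is differentiable at c)' and Q = 'f'(c) = 0'.

If not ((f has a local max at c and f is differentiable at c)), then not (f'(c) = 0).


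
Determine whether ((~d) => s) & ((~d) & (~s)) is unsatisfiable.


Truth table over {d, s}:
d | s | φ
---------
False | False | False
True | False | False
False | True | False
True | True | False
Every row is false.

Yes, it is a contradiction.


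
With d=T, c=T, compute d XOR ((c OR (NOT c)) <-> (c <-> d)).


Substitute d=T, c=T:
NOT c = F
c OR (NOT c) = T OR F = T
c <-> d = T <-> T = T
(c OR (NOT c)) <-> (c <-> d) = T <-> T = T
d XOR ((c OR (NOT c)) <-> (c <-> d)) = T XOR T = F

F


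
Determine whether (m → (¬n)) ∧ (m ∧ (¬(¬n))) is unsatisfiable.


Truth table over {m, n}:
m | n | φ
---------
F | F | F
T | F | F
F | T | F
T | T | F
Every row is false.

Yes, it is a contradiction.


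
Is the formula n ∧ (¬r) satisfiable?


Search for a satisfying assignment over {n, r}.
Try n=T, r=F: the formula evaluates to T.
A satisfying assignment exists.

Satisfiable.


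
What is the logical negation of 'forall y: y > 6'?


¬(forall x: φ) = exists x: ¬φ, and ¬(exists x: φ) = forall x: ¬φ.
Apply to the universal statement.

exists y: ~(y > 6)


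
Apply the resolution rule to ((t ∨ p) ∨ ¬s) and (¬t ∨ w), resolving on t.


The clauses contain complementary literals t and ¬t.
Resolution eliminates this pair and disjoins the remaining literals (merging duplicates).

((¬s ∨ p) ∨ w)


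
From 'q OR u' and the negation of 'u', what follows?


Disjunctive syllogism: from (P ∨ Q) and ¬P, infer Q.
One disjunct, 'u', is ruled out; the other must hold.

q


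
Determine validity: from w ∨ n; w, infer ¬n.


This is affirming a disjunct (fallacy). There exist truth assignments where the premises are all true but the conclusion is false.

Invalid.


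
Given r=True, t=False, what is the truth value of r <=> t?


Biconditional is true when both operands have the same truth value.
Substitute: r=True, t=False.
True <=> False evaluates to False.

False


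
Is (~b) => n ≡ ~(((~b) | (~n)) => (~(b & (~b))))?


Compare truth tables:
b | n | φ | ψ
-------------
False | False | False | False
True | False | True | False
False | True | True | False
True | True | True | False
They differ at row 2 (b=True, n=False): φ=True but ψ=False.

No, they are not logically equivalent.


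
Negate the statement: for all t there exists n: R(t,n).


Negation flips each quantifier (∀↔∃) and negates the inner predicate.
¬(for all t there exists n: φ) = there exists t for all n: ¬φ.

there exists t for all n: NOT(R(t,n))


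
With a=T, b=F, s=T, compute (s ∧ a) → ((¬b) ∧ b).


Substitute a=T, b=F, s=T:
s ∧ a = T ∧ T = T
¬b = T
(¬b) ∧ b = T ∧ F = F
(s ∧ a) → ((¬b) ∧ b) = T → F = F

F


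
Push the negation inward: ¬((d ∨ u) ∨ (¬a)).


De Morgan: the negation of a disjunction is the conjunction of the negations.
Distribute ¬ across ∨, flipping it to ∧, and negate each literal.

((¬d) ∧ (¬u)) ∧ a


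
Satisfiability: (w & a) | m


Search for a satisfying assignment over {a, m, w}.
Try a=False, m=True, w=False: the formula evaluates to True.
A satisfying assignment exists.

Satisfiable.


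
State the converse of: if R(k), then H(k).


The converse of (P → Q) is (Q → P). It is not in general equivalent to the original.
Here P = 'R(k)' and Q = 'H(k)'.

If H(k), then R(k).


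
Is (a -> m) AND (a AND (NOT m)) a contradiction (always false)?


Truth table over {a, m}:
a | m | φ
---------
F | F | F
T | F | F
F | T | F
T | T | F
Every row is false.

Yes, it is a contradiction.


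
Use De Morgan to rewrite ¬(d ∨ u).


De Morgan: the negation of a disjunction is the conjunction of the negations.
Distribute ¬ across ∨, flipping it to ∧, and negate each literal.

(¬d) ∧ (¬u)


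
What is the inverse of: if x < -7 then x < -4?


The inverse of (P → Q) is (¬P → ¬Q). It is equivalent to the converse, not to the original.
Here P = 'x < -7' and Q = 'x < -4'.

If not (x < -7), then not (x < -4).


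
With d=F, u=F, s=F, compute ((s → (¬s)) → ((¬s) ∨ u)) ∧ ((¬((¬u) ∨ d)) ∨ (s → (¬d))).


Substitute d=F, u=F, s=F:
… (earlier sub-steps elided)
¬s = T
(¬s) ∨ u = T ∨ F = T
(s → (¬s)) → ((¬s) ∨ u) = T → T = T
¬u = T
(¬u) ∨ d = T ∨ F = T
¬((¬u) ∨ d) = F
¬d = T
s → (¬d) = F → T = T
(¬((¬u) ∨ d)) ∨ (s → (¬d)) = F ∨ T = T
((s → (¬s)) → ((¬s) ∨ u)) ∧ ((¬((¬u) ∨ d)) ∨ (s → (¬d))) = T ∧ T = T

T


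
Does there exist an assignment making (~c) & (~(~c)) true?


Check all 2 assignments over {c}:
c | φ
-----
False | False
True | False
No assignment makes the formula true.

Unsatisfiable.


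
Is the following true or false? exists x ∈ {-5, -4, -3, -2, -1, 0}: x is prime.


Evaluate the predicate on each element: -5:False, -4:False, -3:False, -2:False, -1:False, 0:False.
No element satisfies the predicate.

False


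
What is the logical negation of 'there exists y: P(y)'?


¬(for all x: φ) = there exists x: ¬φ, and ¬(there exists x: φ) = for all x: ¬φ.
Apply to the existential statement.

for all y: NOT(P(y))


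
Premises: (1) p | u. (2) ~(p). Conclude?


Disjunctive syllogism: from (P ∨ Q) and ¬P, infer Q.
One disjunct, 'p', is ruled out; the other must hold.

u


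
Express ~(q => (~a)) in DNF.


Step 1: Rewrite implication then negate: ¬(¬q ∨ (¬a)) = q ∧ ¬(¬a).
Step 2: Eliminate any double negations (¬¬X = X).

q & a


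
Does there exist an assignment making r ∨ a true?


Search for a satisfying assignment over {a, r}.
Try a=T, r=F: the formula evaluates to T.
A satisfying assignment exists.

Satisfiable.


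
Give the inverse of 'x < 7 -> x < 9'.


The inverse of (P → Q) is (¬P → ¬Q). It is equivalent to the converse, not to the original.
Here P = 'x < 7' and Q = 'x < 9'.

If not (x < 7), then not (x < 9).


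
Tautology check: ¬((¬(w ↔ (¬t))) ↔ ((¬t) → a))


Build the truth table over {a, t, w}:
a | t | w | φ
-------------
F | F | F | T
T | F | F | F
F | T | F | T
T | T | F | T
F | F | T | F
T | F | T | T
F | T | T | F
T | T | T | F
Counterexample at row 2: with a=T, t=F, w=F, the formula is F.

No, it is not a tautology.


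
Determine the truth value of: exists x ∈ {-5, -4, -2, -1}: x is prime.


Evaluate the predicate on each element: -5:False, -4:False, -2:False, -1:False.
No element satisfies the predicate.

False


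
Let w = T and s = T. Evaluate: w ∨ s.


Disjunction is false only when both operands are false.
Substitute: w=T, s=T.
T ∨ T evaluates to T.

T


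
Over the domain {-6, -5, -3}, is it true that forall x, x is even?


Evaluate the predicate on each element: -6:True, -5:False, -3:False.
Counterexample x = -5 fails the predicate.

False


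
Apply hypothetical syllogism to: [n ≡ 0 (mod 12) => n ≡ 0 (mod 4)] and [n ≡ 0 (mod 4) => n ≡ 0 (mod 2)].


Hypothetical syllogism: from (P → Q) and (Q → R), infer (P → R).
Chain the two implications through the shared middle term 'n ≡ 0 (mod 4)'.

n ≡ 0 (mod 12) => n ≡ 0 (mod 2)


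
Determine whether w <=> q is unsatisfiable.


Truth table over {q, w}:
q | w | φ
---------
False | False | True
True | False | False
False | True | False
True | True | True
Satisfying assignment at row 1: q=False, w=False gives True.

No, it is not a contradiction.


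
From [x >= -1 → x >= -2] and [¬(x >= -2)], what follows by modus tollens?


Modus tollens: from (P → Q) and ¬Q, infer ¬P.
Q = 'x >= -2' is denied; since P → Q, P must also fail.

Not (x >= -1).


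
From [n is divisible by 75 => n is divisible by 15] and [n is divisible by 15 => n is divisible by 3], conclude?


Hypothetical syllogism: from (P → Q) and (Q → R), infer (P → R).
Chain the two implications through the shared middle term 'n is divisible by 15'.

n is divisible by 75 => n is divisible by 3


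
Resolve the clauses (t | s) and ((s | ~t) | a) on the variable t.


The clauses contain complementary literals t and ~t.
Resolution eliminates this pair and disjoins the remaining literals (merging duplicates).

(s | a)


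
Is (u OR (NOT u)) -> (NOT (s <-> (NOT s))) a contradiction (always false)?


Truth table over {s, u}:
s | u | φ
---------
F | F | T
T | F | T
F | T | T
T | T | T
Satisfying assignment at row 1: s=F, u=F gives T.

No, it is not a contradiction.


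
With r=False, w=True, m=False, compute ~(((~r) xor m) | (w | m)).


Substitute r=False, w=True, m=False:
~r = True
(~r) xor m = True xor False = True
w | m = True | False = True
((~r) xor m) | (w | m) = True | True = True
~(((~r) xor m) | (w | m)) = False

False


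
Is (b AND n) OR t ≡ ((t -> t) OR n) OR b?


Compare truth tables:
b | n | t | φ | ψ
-----------------
F | F | F | F | T
T | F | F | F | T
F | T | F | F | T
T | T | F | T | T
F | F | T | T | T
T | F | T | T | T
F | T | T | T | T
T | T | T | T | T
They differ at row 1 (b=F, n=F, t=F): φ=F but ψ=T.

No, they are not logically equivalent.


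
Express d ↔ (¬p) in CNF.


Step 1: Rewrite d ↔ (¬p) as (d → (¬p)) ∧ ((¬p) → d).
Step 2: Rewrite each implication as a disjunction.
Step 3: Eliminate any double negations (¬¬X = X).

((¬d) ∨ (¬p)) ∧ (p ∨ d)


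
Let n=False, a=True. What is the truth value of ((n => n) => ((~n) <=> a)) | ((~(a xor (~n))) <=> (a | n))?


Substitute n=False, a=True:
n => n = False => False = True
~n = True
(~n) <=> a = True <=> True = True
(n => n) => ((~n) <=> a) = True => True = True
~n = True
a xor (~n) = True xor True = False
~(a xor (~n)) = True
a | n = True | False = True
(~(a xor (~n))) <=> (a | n) = True <=> True = True
((n => n) => ((~n) <=> a)) | ((~(a xor (~n))) <=> (a | n)) = True | True = True

True


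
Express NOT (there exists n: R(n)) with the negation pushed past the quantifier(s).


¬(for all x: φ) = there exists x: ¬φ, and ¬(there exists x: φ) = for all x: ¬φ.
Apply to the existential statement.

for all n: NOT(R(n))


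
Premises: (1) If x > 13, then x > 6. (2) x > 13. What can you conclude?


Modus ponens: from (P → Q) and P, infer Q.
P = 'x > 13' is asserted, and P → Q holds, so Q follows.

x > 6.


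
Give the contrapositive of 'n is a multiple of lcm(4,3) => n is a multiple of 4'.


The contrapositive of (P → Q) is (¬Q → ¬P); it is logically equivalent to the original.
Here P = 'n is a multiple of lcm(4,3)' and Q = 'n is a multiple of 4'.

If not (n is a multiple of 4), then not (n is a multiple of lcm(4,3)).


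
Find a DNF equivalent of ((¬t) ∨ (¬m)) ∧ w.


Step 1: Distribute ∧ over ∨: ((¬t) ∨ (¬m)) ∧ w = ((¬t) ∧ w) ∨ ((¬m) ∧ w).

((¬t) ∧ w) ∨ ((¬m) ∧ w)


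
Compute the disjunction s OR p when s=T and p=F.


Disjunction is false only when both operands are false.
Substitute: s=T, p=F.
T OR F evaluates to T.

T


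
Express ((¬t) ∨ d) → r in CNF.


Step 1: Rewrite as ¬((¬t) ∨ d) ∨ r = (¬(¬t) ∧ ¬d) ∨ r.
Step 2: Distribute ∨ over ∧.
Step 3: Eliminate any double negations (¬¬X = X).

(t ∨ r) ∧ ((¬d) ∨ r)


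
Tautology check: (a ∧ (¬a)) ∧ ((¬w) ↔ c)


Build the truth table over {a, c, w}:
a | c | w | φ
-------------
F | F | F | F
T | F | F | F
F | T | F | F
T | T | F | F
F | F | T | F
T | F | T | F
F | T | T | F
T | T | T | F
Counterexample at row 1: with a=F, c=F, w=F, the formula is F.

No, it is not a tautology.


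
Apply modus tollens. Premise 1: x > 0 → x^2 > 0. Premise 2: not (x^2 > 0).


Modus tollens: from (P → Q) and ¬Q, infer ¬P.
Q = 'x^2 > 0' is denied; since P → Q, P must also fail.

Not (x > 0).


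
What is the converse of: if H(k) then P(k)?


The converse of (P → Q) is (Q → P). It is not in general equivalent to the original.
Here P = 'H(k)' and Q = 'P(k)'.

If P(k), then H(k).


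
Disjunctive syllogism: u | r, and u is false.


Disjunctive syllogism: from (P ∨ Q) and ¬P, infer Q.
One disjunct, 'u', is ruled out; the other must hold.

r


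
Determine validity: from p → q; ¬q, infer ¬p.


This matches the form of modus tollens: the conclusion follows in every model of the premises.

Valid.


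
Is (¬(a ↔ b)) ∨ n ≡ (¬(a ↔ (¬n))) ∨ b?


Compare truth tables:
a | b | n | φ | ψ
-----------------
F | F | F | F | T
T | F | F | T | F
F | T | F | T | T
T | T | F | F | T
F | F | T | T | F
T | F | T | T | T
F | T | T | T | T
T | T | T | T | T
They differ at row 1 (a=F, b=F, n=F): φ=F but ψ=T.

No, they are not logically equivalent.


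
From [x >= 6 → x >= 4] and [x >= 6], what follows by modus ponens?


Modus ponens: from (P → Q) and P, infer Q.
P = 'x >= 6' is asserted, and P → Q holds, so Q follows.

x >= 4.


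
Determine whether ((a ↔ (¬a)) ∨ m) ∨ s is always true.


Build the truth table over {a, m, s}:
a | m | s | φ
-------------
F | F | F | F
T | F | F | F
F | T | F | T
T | T | F | T
F | F | T | T
T | F | T | T
F | T | T | T
T | T | T | T
Counterexample at row 1: with a=F, m=F, s=F, the formula is F.

No, it is not a tautology.


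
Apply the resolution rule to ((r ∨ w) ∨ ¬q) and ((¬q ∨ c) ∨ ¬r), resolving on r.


The clauses contain complementary literals r and ¬r.
Resolution eliminates this pair and disjoins the remaining literals (merging duplicates).

((¬q ∨ w) ∨ c)


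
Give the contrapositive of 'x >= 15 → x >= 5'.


The contrapositive of (P → Q) is (¬Q → ¬P); it is logically equivalent to the original.
Here P = 'x >= 15' and Q = 'x >= 5'.

If not (x >= 5), then not (x >= 15).


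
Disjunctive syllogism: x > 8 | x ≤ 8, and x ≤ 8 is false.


Disjunctive syllogism: from (P ∨ Q) and ¬P, infer Q.
One disjunct, 'x ≤ 8', is ruled out; the other must hold.

x > 8


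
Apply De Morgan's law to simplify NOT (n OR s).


De Morgan: the negation of a disjunction is the conjunction of the negations.
Distribute NOT across OR, flipping it to AND, and negate each literal.

(NOT n) AND (NOT s)


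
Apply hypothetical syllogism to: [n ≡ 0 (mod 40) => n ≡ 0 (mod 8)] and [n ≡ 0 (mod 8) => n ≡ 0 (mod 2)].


Hypothetical syllogism: from (P → Q) and (Q → R), infer (P → R).
Chain the two implications through the shared middle term 'n ≡ 0 (mod 8)'.

n ≡ 0 (mod 40) => n ≡ 0 (mod 2)


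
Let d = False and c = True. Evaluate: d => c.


Implication is false only when antecedent is true and consequent is false.
Substitute: d=False, c=True.
False => True evaluates to True.

True


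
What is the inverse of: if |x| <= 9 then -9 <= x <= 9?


The inverse of (P → Q) is (¬P → ¬Q). It is equivalent to the converse, not to the original.
Here P = '|x| <= 9' and Q = '-9 <= x <= 9'.

If not (|x| <= 9), then not (-9 <= x <= 9).


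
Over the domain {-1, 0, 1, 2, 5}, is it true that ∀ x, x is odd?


Evaluate the predicate on each element: -1:T, 0:F, 1:T, 2:F, 5:T.
Counterexample x = 0 fails the predicate.

F


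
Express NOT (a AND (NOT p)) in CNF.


Step 1: Apply De Morgan: ¬(a ∧ (¬p)) = ¬a ∨ ¬(¬p).
Step 2: Eliminate any double negations (¬¬X = X).

(NOT a) OR p


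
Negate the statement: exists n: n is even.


¬(forall x: φ) = exists x: ¬φ, and ¬(exists x: φ) = forall x: ¬φ.
Apply to the existential statement.

forall n: ~(n is even)


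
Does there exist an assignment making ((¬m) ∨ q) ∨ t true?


Search for a satisfying assignment over {m, q, t}.
Try m=F, q=F, t=F: the formula evaluates to T.
A satisfying assignment exists.

Satisfiable.


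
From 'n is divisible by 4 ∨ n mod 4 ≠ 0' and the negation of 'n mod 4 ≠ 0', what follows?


Disjunctive syllogism: from (P ∨ Q) and ¬P, infer Q.
One disjunct, 'n mod 4 ≠ 0', is ruled out; the other must hold.

n is divisible by 4


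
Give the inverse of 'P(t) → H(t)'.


The inverse of (P → Q) is (¬P → ¬Q). It is equivalent to the converse, not to the original.
Here P = 'P(t)' and Q = 'H(t)'.

If not (P(t)), then not (H(t)).


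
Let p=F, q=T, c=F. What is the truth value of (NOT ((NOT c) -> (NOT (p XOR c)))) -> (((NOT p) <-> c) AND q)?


Substitute p=F, q=T, c=F:
NOT c = T
p XOR c = F XOR F = F
NOT (p XOR c) = T
(NOT c) -> (NOT (p XOR c)) = T -> T = T
NOT ((NOT c) -> (NOT (p XOR c))) = F
NOT p = T
(NOT p) <-> c = T <-> F = F
((NOT p) <-> c) AND q = F AND T = F
(NOT ((NOT c) -> (NOT (p XOR c)))) -> (((NOT p) <-> c) AND q) = F -> F = T

T


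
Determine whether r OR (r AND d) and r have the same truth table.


Compare truth tables:
d | r | φ | ψ
-------------
F | F | F | F
T | F | F | F
F | T | T | T
T | T | T | T
The columns φ and ψ agree on every row.

Yes, they are logically equivalent.


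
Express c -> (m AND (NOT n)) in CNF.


Step 1: Rewrite c → (m ∧ (¬n)) as ¬c ∨ (m ∧ (¬n)).
Step 2: Distribute ∨ over ∧.

((NOT c) OR m) AND ((NOT c) OR (NOT n))


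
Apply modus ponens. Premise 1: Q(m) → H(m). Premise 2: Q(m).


Modus ponens: from (P → Q) and P, infer Q.
P = 'Q(m)' is asserted, and P → Q holds, so Q follows.

H(m).


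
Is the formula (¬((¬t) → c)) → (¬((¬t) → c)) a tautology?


Build the truth table over {c, t}:
c | t | φ
---------
F | F | T
T | F | T
F | T | T
T | T | T
Every row evaluates to true.

Yes, it is a tautology.


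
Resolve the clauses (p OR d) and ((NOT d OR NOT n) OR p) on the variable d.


The clauses contain complementary literals d and NOTd.
Resolution eliminates this pair and disjoins the remaining literals (merging duplicates).

(p OR NOT n)


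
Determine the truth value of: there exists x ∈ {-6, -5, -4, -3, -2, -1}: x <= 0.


Evaluate the predicate on each element: -6:T, -5:T, -4:T, -3:T, -2:T, -1:T.
Witness x = -6 satisfies the predicate.

T


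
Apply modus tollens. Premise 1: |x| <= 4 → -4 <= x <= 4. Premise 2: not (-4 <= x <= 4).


Modus tollens: from (P → Q) and ¬Q, infer ¬P.
Q = '-4 <= x <= 4' is denied; since P → Q, P must also fail.

Not (|x| <= 4).


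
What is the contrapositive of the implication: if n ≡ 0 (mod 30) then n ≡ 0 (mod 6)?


The contrapositive of (P → Q) is (¬Q → ¬P); it is logically equivalent to the original.
Here P = 'n ≡ 0 (mod 30)' and Q = 'n ≡ 0 (mod 6)'.

If not (n ≡ 0 (mod 6)), then not (n ≡ 0 (mod 30)).


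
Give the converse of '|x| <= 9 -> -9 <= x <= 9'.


The converse of (P → Q) is (Q → P). It is not in general equivalent to the original.
Here P = '|x| <= 9' and Q = '-9 <= x <= 9'.

If -9 <= x <= 9, then |x| <= 9.


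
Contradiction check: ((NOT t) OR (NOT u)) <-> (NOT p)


Truth table over {p, t, u}:
p | t | u | φ
-------------
F | F | F | T
T | F | F | F
F | T | F | T
T | T | F | F
F | F | T | T
T | F | T | F
F | T | T | F
T | T | T | T
Satisfying assignment at row 1: p=F, t=F, u=F gives T.

No, it is not a contradiction.


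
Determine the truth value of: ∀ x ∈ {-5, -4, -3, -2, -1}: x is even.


Evaluate the predicate on each element: -5:F, -4:T, -3:F, -2:T, -1:F.
Counterexample x = -5 fails the predicate.

F


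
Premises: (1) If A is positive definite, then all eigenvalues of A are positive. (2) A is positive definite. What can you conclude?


Modus ponens: from (P → Q) and P, infer Q.
P = 'A is positive definite' is asserted, and P → Q holds, so Q follows.

all eigenvalues of A are positive.


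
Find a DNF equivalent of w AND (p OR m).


Step 1: Distribute ∧ over ∨: w ∧ (p ∨ m) = (w ∧ p) ∨ (w ∧ m).

(w AND p) OR (w AND m)


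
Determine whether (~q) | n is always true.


Build the truth table over {n, q}:
n | q | φ
---------
False | False | True
True | False | True
False | True | False
True | True | True
Counterexample at row 3: with n=False, q=True, the formula is False.

No, it is not a tautology.


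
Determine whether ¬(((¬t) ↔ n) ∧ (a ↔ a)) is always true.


Build the truth table over {a, n, t}:
a | n | t | φ
-------------
F | F | F | T
T | F | F | T
F | T | F | F
T | T | F | F
F | F | T | F
T | F | T | F
F | T | T | T
T | T | T | T
Counterexample at row 3: with a=F, n=T, t=F, the formula is F.

No, it is not a tautology.


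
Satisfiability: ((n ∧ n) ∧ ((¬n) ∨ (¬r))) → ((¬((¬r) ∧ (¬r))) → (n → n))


Search for a satisfying assignment over {n, r}.
Try n=F, r=F: the formula evaluates to T.
A satisfying assignment exists.

Satisfiable.


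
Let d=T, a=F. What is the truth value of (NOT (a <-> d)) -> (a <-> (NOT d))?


Substitute d=T, a=F:
a <-> d = F <-> T = F
NOT (a <-> d) = T
NOT d = F
a <-> (NOT d) = F <-> F = T
(NOT (a <-> d)) -> (a <-> (NOT d)) = T -> T = T

T


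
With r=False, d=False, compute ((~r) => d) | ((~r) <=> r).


Substitute r=False, d=False:
~r = True
(~r) => d = True => False = False
~r = True
(~r) <=> r = True <=> False = False
((~r) => d) | ((~r) <=> r) = False | False = False

False


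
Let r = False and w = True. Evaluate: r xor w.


Exclusive or is true when exactly one operand is true.
Substitute: r=False, w=True.
False xor True evaluates to True.

True


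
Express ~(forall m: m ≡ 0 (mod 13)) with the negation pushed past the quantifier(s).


¬(forall x: φ) = exists x: ¬φ, and ¬(exists x: φ) = forall x: ¬φ.
Apply to the universal statement.

exists m: ~(m ≡ 0 (mod 13))


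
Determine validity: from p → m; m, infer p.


This is affirming the consequent (fallacy). There exist truth assignments where the premises are all true but the conclusion is false.

Invalid.


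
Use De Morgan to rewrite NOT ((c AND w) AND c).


De Morgan: the negation of a conjunction is the disjunction of the negations.
Distribute NOT across AND, flipping it to OR, and negate each literal.

((NOT c) OR (NOT w)) OR (NOT c)


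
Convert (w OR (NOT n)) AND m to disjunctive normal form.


Step 1: Distribute ∧ over ∨: (w ∨ (¬n)) ∧ m = (w ∧ m) ∨ ((¬n) ∧ m).

(w AND m) OR ((NOT n) AND m)


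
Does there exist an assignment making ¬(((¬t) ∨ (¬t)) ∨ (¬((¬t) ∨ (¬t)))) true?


Check all 2 assignments over {t}:
t | φ
-----
F | F
T | F
No assignment makes the formula true.

Unsatisfiable.


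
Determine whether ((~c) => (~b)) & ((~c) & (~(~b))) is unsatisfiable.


Truth table over {b, c}:
b | c | φ
---------
False | False | False
True | False | False
False | True | False
True | True | False
Every row is false.

Yes, it is a contradiction.


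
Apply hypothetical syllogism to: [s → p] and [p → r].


Hypothetical syllogism: from (P → Q) and (Q → R), infer (P → R).
Chain the two implications through the shared middle term 'p'.

s → r


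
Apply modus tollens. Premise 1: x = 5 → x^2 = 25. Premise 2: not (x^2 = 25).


Modus tollens: from (P → Q) and ¬Q, infer ¬P.
Q = 'x^2 = 25' is denied; since P → Q, P must also fail.

Not (x = 5).


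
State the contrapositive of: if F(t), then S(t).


The contrapositive of (P → Q) is (¬Q → ¬P); it is logically equivalent to the original.
Here P = 'F(t)' and Q = 'S(t)'.

If not (S(t)), then not (F(t)).


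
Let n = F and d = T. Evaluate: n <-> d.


Biconditional is true when both operands have the same truth value.
Substitute: n=F, d=T.
F <-> T evaluates to F.

F


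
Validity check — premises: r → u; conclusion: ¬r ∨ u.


This matches the form of material implication: the conclusion follows in every model of the premises.

Valid.


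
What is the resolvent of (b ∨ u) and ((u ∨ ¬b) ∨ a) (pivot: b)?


The clauses contain complementary literals b and ¬b.
Resolution eliminates this pair and disjoins the remaining literals (merging duplicates).

(u ∨ a)


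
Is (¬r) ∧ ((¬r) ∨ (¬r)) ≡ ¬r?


Compare truth tables:
r | φ | ψ
---------
F | T | T
T | F | F
The columns φ and ψ agree on every row.

Yes, they are logically equivalent.


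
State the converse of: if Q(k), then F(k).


The converse of (P → Q) is (Q → P). It is not in general equivalent to the original.
Here P = 'Q(k)' and Q = 'F(k)'.

If F(k), then Q(k).


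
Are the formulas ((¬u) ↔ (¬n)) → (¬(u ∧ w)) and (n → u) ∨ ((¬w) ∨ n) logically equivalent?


Compare truth tables:
n | u | w | φ | ψ
-----------------
F | F | F | T | T
T | F | F | T | T
F | T | F | T | T
T | T | F | T | T
F | F | T | T | T
T | F | T | T | T
F | T | T | T | T
T | T | T | F | T
They differ at row 8 (n=T, u=T, w=T): φ=F but ψ=T.

No, they are not logically equivalent.


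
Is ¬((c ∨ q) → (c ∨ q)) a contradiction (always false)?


Truth table over {c, q}:
c | q | φ
---------
F | F | F
T | F | F
F | T | F
T | T | F
Every row is false.

Yes, it is a contradiction.


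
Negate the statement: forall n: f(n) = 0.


¬(forall x: φ) = exists x: ¬φ, and ¬(exists x: φ) = forall x: ¬φ.
Apply to the universal statement.

exists n: ~(f(n) = 0)


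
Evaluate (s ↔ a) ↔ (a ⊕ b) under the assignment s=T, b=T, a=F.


Substitute s=T, b=T, a=F:
s ↔ a = T ↔ F = F
a ⊕ b = F ⊕ T = T
(s ↔ a) ↔ (a ⊕ b) = F ↔ T = F

F


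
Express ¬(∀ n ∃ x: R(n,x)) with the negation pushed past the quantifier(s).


Negation flips each quantifier (∀↔∃) and negates the inner predicate.
¬(∀ n ∃ x: φ) = ∃ n ∀ x: ¬φ.

∃ n ∀ x: ¬(R(n,x))


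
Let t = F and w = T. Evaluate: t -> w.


Implication is false only when antecedent is true and consequent is false.
Substitute: t=F, w=T.
F -> T evaluates to T.

T


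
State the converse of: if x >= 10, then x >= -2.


The converse of (P → Q) is (Q → P). It is not in general equivalent to the original.
Here P = 'x >= 10' and Q = 'x >= -2'.

If x >= -2, then x >= 10.


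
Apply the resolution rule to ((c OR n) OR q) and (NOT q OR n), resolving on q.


The clauses contain complementary literals q and NOTq.
Resolution eliminates this pair and disjoins the remaining literals (merging duplicates).

(n OR c)


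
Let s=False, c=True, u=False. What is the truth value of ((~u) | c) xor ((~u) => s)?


Substitute s=False, c=True, u=False:
~u = True
(~u) | c = True | True = True
~u = True
(~u) => s = True => False = False
((~u) | c) xor ((~u) => s) = True xor False = True

True


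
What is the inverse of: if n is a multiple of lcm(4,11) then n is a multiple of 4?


The inverse of (P → Q) is (¬P → ¬Q). It is equivalent to the converse, not to the original.
Here P = 'n is a multiple of lcm(4,11)' and Q = 'n is a multiple of 4'.

If not (n is a multiple of lcm(4,11)), then not (n is a multiple of 4).


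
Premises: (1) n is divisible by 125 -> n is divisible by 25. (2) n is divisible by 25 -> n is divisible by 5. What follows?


Hypothetical syllogism: from (P → Q) and (Q → R), infer (P → R).
Chain the two implications through the shared middle term 'n is divisible by 25'.

n is divisible by 125 -> n is divisible by 5


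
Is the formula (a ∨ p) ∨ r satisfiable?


Search for a satisfying assignment over {a, p, r}.
Try a=T, p=F, r=F: the formula evaluates to T.
A satisfying assignment exists.

Satisfiable.


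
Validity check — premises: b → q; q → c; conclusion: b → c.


This matches the form of hypothetical syllogism: the conclusion follows in every model of the premises.

Valid.
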